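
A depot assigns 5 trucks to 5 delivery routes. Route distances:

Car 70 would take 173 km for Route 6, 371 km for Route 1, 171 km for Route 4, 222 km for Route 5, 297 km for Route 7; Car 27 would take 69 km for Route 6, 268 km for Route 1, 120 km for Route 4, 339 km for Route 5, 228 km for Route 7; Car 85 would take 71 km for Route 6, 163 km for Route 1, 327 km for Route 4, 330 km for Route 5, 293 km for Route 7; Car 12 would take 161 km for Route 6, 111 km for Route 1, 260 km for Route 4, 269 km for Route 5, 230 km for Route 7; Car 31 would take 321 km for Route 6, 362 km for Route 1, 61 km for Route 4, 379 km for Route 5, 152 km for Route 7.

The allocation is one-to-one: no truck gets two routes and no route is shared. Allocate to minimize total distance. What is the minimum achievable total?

Minimum total: 676 km

Optimal: Car 70→Route 5 (222 km), Car 27→Route 4 (120 km), Car 85→Route 6 (71 km), Car 12→Route 1 (111 km), Car 31→Route 7 (152 km) — total 222+120+71+111+152 = 676 km.
Next-best assignment: Car 70→Route 5, Car 27→Route 7, Car 85→Route 6, Car 12→Route 1, Car 31→Route 4 = 693 km.
Every other assignment is strictly worse.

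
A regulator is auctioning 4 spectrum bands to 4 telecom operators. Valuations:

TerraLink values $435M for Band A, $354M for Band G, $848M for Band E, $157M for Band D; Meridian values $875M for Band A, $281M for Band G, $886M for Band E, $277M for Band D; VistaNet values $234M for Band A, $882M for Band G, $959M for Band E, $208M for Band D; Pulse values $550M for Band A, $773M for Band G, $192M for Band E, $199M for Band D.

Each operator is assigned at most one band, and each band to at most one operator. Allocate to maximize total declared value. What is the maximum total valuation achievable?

Max total: $2804M

Optimal: TerraLink→Band E ($848M), Meridian→Band A ($875M), VistaNet→Band G ($882M), Pulse→Band D ($199M) — total 848+875+882+199 = $2804M.
Max-entry greedy (repeatedly take the single best remaining cell) gives $2764M, worse by 40.
Next-best assignment: TerraLink→Band D, Meridian→Band A, VistaNet→Band E, Pulse→Band G = $2764M.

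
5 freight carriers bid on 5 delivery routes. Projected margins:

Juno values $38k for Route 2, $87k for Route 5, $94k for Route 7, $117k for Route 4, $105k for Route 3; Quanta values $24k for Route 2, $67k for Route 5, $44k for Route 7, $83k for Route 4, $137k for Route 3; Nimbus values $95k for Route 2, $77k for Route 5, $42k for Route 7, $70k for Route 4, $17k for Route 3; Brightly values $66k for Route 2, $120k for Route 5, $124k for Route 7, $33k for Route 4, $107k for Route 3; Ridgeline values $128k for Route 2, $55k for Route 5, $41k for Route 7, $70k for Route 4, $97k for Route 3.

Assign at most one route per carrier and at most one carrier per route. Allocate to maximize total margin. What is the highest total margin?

Treat this as an assignment problem: match each carrier to one route.
Optimal: Juno→Route 4 ($117k), Quanta→Route 3 ($137k), Nimbus→Route 5 ($77k), Brightly→Route 7 ($124k), Ridgeline→Route 2 ($128k) — total 117+137+77+124+128 = $583k.
Row-greedy (each carrier in turn takes its best remaining route) gives $528k, worse by 55.

Max total: $583k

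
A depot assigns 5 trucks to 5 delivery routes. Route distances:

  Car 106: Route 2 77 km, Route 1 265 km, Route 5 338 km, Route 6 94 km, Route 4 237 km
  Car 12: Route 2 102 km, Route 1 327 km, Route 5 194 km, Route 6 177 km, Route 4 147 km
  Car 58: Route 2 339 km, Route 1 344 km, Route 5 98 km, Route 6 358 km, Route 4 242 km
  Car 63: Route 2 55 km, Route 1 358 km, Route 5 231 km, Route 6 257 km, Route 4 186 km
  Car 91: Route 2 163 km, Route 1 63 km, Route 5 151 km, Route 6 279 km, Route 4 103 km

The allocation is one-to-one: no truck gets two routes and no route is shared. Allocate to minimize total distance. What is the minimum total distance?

Optimal: Car 106→Route 6 (94 km), Car 12→Route 4 (147 km), Car 58→Route 5 (98 km), Car 63→Route 2 (55 km), Car 91→Route 1 (63 km) — total 94+147+98+55+63 = 457 km.
Row-greedy (each truck in turn takes its cheapest remaining route) gives 642 km, worse by 185.
Next-best assignment: Car 106→Route 6, Car 12→Route 2, Car 58→Route 5, Car 63→Route 4, Car 91→Route 1 = 543 km.
Swapping Car 91↔Car 106 (Car 91→Route 6 279 km, Car 106→Route 1 265 km) adds 387.
Every other assignment is strictly worse.

Minimum total: 457 km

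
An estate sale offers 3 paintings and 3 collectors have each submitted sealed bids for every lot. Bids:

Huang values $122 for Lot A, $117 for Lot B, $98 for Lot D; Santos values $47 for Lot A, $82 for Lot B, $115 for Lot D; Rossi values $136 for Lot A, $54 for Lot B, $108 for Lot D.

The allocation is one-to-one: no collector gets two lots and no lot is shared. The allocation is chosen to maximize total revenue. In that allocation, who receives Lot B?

Huang receives Lot B.

Optimal: Huang→Lot B ($117), Santos→Lot D ($115), Rossi→Lot A ($136) — total 117+115+136 = $368.
Row-greedy (each collector in turn takes its best remaining lot) gives $291, worse by 77.
Huang's own top lot is Lot A ($122), but forcing Huang→Lot A and reassigning the rest optimally gives only $312 — worse by 56.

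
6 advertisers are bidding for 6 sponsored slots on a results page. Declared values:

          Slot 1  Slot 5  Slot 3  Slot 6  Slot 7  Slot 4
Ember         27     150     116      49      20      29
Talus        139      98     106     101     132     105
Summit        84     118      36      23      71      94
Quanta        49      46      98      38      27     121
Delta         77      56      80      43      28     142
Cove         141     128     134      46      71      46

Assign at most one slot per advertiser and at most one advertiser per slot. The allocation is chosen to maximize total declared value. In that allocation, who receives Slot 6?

Optimal: Ember→Slot 5 ($150), Talus→Slot 6 ($101), Summit→Slot 7 ($71), Quanta→Slot 3 ($98), Delta→Slot 4 ($142), Cove→Slot 1 ($141) — total 150+101+71+98+142+141 = $703.
Max-entry greedy (repeatedly take the single best remaining cell) gives $686, worse by 17.
Next-best assignment: Ember→Slot 3, Talus→Slot 7, Summit→Slot 5, Quanta→Slot 6, Delta→Slot 4, Cove→Slot 1 = $687.
Talus's own top slot is Slot 1 ($139), but forcing Talus→Slot 1 and reassigning the rest optimally gives only $674 — worse by 29.

Talus receives Slot 6.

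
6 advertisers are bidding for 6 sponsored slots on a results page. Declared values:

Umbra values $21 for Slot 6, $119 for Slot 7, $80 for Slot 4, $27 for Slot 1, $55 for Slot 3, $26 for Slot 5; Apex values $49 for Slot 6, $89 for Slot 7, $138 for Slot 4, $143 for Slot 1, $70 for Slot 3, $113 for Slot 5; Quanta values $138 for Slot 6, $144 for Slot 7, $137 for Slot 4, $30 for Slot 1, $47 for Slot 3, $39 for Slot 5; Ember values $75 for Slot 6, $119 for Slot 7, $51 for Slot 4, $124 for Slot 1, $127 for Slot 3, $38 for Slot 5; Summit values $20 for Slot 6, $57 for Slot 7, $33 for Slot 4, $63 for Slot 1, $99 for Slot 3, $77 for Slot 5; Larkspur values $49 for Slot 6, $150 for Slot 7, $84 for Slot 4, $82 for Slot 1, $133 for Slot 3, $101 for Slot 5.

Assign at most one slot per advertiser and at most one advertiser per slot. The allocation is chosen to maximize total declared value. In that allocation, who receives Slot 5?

Optimal: Umbra→Slot 7 ($119), Apex→Slot 4 ($138), Quanta→Slot 6 ($138), Ember→Slot 1 ($124), Summit→Slot 5 ($77), Larkspur→Slot 3 ($133) — total 119+138+138+124+77+133 = $729.
Max-entry greedy (repeatedly take the single best remaining cell) gives $715, worse by 14.
Summit's own top slot is Slot 3 ($99), but forcing Summit→Slot 3 and reassigning the rest optimally gives only $719 — worse by 10.

Summit receives Slot 5.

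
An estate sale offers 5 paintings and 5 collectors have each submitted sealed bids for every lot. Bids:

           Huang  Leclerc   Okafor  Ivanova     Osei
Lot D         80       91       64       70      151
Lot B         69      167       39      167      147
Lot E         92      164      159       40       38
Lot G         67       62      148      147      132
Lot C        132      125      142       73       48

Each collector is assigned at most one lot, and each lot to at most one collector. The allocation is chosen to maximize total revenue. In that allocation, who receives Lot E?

Leclerc receives Lot E.

Optimal: Huang→Lot C ($132), Leclerc→Lot E ($164), Okafor→Lot G ($148), Ivanova→Lot B ($167), Osei→Lot D ($151) — total 132+164+148+167+151 = $762.
Row-greedy (each collector in turn takes its best remaining lot) gives $756, worse by 6.
Next-best assignment: Huang→Lot C, Leclerc→Lot B, Okafor→Lot E, Ivanova→Lot G, Osei→Lot D = $756.
Swapping Osei↔Okafor (Osei→Lot G $132, Okafor→Lot D $64) loses 103.
No other one-to-one assignment exceeds $762.
Leclerc's own top lot is Lot B ($167), but forcing Leclerc→Lot B and reassigning the rest optimally gives only $756 — worse by 6.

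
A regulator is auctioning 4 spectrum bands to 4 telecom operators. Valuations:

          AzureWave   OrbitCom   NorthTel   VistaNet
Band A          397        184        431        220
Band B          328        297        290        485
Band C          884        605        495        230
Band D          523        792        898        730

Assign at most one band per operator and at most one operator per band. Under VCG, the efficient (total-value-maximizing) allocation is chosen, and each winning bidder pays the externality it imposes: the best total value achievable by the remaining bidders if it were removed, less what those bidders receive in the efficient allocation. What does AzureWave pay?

AzureWave pays $280M.

Efficient allocation: AzureWave→Band C ($884M), OrbitCom→Band D ($792M), NorthTel→Band A ($431M), VistaNet→Band B ($485M); total welfare W = $2592M.
AzureWave receives Band C at value $884M, so the others get W − 884 = $1708M.
Without AzureWave: best allocation of the remaining 3 bidders over all 4 bands is OrbitCom→Band C ($605M), NorthTel→Band D ($898M), VistaNet→Band B ($485M), total $1988M.
VCG payment = (others' best without AzureWave) − (others' welfare with AzureWave) = 1988 − 1708 = $280M.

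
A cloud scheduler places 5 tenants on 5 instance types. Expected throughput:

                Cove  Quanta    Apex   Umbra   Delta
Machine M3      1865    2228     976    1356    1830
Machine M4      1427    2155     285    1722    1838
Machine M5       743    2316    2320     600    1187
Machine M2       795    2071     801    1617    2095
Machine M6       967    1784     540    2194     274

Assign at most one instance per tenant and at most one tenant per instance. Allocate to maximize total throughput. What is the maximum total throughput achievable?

Max total: 10629 ops/s

Optimal: Cove→Machine M3 (1865 ops/s), Quanta→Machine M4 (2155 ops/s), Apex→Machine M5 (2320 ops/s), Umbra→Machine M6 (2194 ops/s), Delta→Machine M2 (2095 ops/s) — total 1865+2155+2320+2194+2095 = 10629 ops/s.
No other one-to-one assignment exceeds 10629 ops/s.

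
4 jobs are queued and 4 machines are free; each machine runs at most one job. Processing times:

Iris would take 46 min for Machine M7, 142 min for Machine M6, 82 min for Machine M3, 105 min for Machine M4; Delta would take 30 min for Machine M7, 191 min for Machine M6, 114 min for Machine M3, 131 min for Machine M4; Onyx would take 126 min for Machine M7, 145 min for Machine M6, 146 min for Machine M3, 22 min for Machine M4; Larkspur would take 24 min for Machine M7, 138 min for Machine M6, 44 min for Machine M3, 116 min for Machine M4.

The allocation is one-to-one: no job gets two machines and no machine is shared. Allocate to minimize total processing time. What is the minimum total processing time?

Optimal: Iris→Machine M6 (142 min), Delta→Machine M7 (30 min), Onyx→Machine M4 (22 min), Larkspur→Machine M3 (44 min) — total 142+30+22+44 = 238 min.
Min-entry greedy (repeatedly take the single cheapest remaining cell) gives 319 min, worse by 81.
Next-best assignment: Iris→Machine M3, Delta→Machine M7, Onyx→Machine M4, Larkspur→Machine M6 = 272 min.
Every other assignment is strictly worse.

Min total: 238 min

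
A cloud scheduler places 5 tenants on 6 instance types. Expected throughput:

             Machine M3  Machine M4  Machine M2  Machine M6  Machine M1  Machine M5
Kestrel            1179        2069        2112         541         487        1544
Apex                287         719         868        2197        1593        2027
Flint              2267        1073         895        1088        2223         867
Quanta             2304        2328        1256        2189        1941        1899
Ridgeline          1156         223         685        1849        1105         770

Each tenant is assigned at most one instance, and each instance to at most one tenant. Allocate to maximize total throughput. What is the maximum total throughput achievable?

Maximum total: 10583 ops/s

Optimal: Kestrel→Machine M2 (2112 ops/s), Apex→Machine M5 (2027 ops/s), Flint→Machine M3 (2267 ops/s), Quanta→Machine M4 (2328 ops/s), Ridgeline→Machine M6 (1849 ops/s) — total 2112+2027+2267+2328+1849 = 10583 ops/s.
Row-greedy (each tenant in turn takes its best remaining instance) gives 10009 ops/s, worse by 574.
Swapping Kestrel↔Flint (Kestrel→Machine M3 1179 ops/s, Flint→Machine M2 895 ops/s) loses 2305.
Checked against all permutations: 10583 ops/s is optimal.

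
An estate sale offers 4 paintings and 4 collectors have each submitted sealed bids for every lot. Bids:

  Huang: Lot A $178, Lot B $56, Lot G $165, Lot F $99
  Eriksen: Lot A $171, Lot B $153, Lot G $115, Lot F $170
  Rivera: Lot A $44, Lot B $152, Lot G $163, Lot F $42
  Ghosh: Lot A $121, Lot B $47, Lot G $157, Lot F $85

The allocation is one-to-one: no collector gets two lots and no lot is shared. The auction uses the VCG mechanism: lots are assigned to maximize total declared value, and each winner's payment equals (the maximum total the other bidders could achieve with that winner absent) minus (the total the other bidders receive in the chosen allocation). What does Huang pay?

Huang pays $1.

Efficient allocation: Huang→Lot A ($178), Eriksen→Lot F ($170), Rivera→Lot B ($152), Ghosh→Lot G ($157); total welfare W = $657.
Huang receives Lot A at value $178, so the others get W − 178 = $479.
Without Huang: best allocation of the remaining 3 bidders over all 4 lots is Eriksen→Lot A ($171), Rivera→Lot B ($152), Ghosh→Lot G ($157), total $480.
VCG payment = (others' best without Huang) − (others' welfare with Huang) = 480 − 479 = $1.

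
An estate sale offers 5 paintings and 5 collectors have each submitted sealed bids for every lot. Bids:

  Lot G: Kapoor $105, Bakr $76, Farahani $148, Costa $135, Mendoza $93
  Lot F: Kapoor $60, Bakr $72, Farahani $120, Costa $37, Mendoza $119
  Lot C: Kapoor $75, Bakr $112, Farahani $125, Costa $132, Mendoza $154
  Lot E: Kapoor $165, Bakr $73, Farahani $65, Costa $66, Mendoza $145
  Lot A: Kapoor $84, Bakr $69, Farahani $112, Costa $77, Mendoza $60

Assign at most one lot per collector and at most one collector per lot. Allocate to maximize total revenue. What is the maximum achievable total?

Maximum total: $643

This is a one-to-one assignment (maximum-weight bipartite matching).
Optimal: Kapoor→Lot E ($165), Bakr→Lot C ($112), Farahani→Lot A ($112), Costa→Lot G ($135), Mendoza→Lot F ($119) — total 165+112+112+135+119 = $643.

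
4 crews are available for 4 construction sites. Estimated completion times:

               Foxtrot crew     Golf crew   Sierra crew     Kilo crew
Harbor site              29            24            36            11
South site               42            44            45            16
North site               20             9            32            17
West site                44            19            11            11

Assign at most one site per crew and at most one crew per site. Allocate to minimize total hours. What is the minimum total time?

Optimal: Foxtrot crew→Harbor site (29 hours), Golf crew→North site (9 hours), Sierra crew→West site (11 hours), Kilo crew→South site (16 hours) — total 29+9+11+16 = 65 hours.
Min-entry greedy (repeatedly take the single cheapest remaining cell) gives 73 hours, worse by 8.
Next-best assignment: Foxtrot crew→North site, Golf crew→Harbor site, Sierra crew→West site, Kilo crew→South site = 71 hours.
Swapping Kilo crew↔Foxtrot crew (Kilo crew→Harbor site 11 hours, Foxtrot crew→South site 42 hours) adds 8.
Every other assignment is strictly worse.

Minimum total: 65 hours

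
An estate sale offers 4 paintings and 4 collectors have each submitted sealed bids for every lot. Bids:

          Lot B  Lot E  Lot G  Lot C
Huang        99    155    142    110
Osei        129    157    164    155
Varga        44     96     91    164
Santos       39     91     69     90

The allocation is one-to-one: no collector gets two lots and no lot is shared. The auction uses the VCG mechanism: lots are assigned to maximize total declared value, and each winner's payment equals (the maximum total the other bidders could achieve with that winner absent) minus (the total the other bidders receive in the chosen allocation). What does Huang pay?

Efficient allocation: Huang→Lot G ($142), Osei→Lot B ($129), Varga→Lot C ($164), Santos→Lot E ($91); total welfare W = $526.
Huang receives Lot G at value $142, so the others get W − 142 = $384.
Without Huang: best allocation of the remaining 3 bidders over all 4 lots is Osei→Lot G ($164), Varga→Lot C ($164), Santos→Lot E ($91), total $419.
VCG payment = (others' best without Huang) − (others' welfare with Huang) = 419 − 384 = $35.

Huang pays $35.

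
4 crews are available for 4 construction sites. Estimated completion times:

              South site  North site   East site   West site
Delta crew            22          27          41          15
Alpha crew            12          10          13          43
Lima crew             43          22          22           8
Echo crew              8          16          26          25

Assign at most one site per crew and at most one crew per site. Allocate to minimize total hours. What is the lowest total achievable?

Minimum total: 55 hours

Optimal: Delta crew→West site (15 hours), Alpha crew→North site (10 hours), Lima crew→East site (22 hours), Echo crew→South site (8 hours) — total 15+10+22+8 = 55 hours.
Min-entry greedy (repeatedly take the single cheapest remaining cell) gives 67 hours, worse by 12.
Next-best assignment: Delta crew→North site, Alpha crew→East site, Lima crew→West site, Echo crew→South site = 56 hours.
Swapping Echo crew↔Lima crew (Echo crew→East site 26 hours, Lima crew→South site 43 hours) adds 39.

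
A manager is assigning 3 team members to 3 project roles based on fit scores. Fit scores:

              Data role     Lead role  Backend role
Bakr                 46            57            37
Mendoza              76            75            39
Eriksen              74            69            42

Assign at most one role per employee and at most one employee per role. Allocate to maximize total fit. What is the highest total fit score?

This is the linear assignment problem.
Optimal: Bakr→Backend role (37 pts), Mendoza→Lead role (75 pts), Eriksen→Data role (74 pts) — total 37+75+74 = 186 pts.
Max-entry greedy (repeatedly take the single best remaining cell) gives 182 pts, worse by 4.
Next-best assignment: Bakr→Backend role, Mendoza→Data role, Eriksen→Lead role = 182 pts.
No other one-to-one assignment exceeds 186 pts.

Max total: 186 pts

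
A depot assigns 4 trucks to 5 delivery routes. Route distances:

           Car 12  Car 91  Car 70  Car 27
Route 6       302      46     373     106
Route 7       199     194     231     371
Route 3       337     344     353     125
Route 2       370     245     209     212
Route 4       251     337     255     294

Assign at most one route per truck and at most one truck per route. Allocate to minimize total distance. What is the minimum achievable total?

Treat this as an assignment problem: match each truck to one route.
Optimal: Car 12→Route 7 (199 km), Car 91→Route 6 (46 km), Car 70→Route 2 (209 km), Car 27→Route 3 (125 km) — total 199+46+209+125 = 579 km.
Checked against all permutations: 579 km is optimal.

Minimum total: 579 km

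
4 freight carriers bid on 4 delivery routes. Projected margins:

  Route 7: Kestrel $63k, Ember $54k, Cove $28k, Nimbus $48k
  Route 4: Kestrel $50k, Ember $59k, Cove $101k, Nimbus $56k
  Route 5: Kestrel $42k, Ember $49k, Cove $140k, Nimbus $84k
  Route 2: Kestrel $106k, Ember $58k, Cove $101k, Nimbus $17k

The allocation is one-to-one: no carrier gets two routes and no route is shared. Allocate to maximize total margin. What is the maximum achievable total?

Treat this as an assignment problem: match each carrier to one route.
Optimal: Kestrel→Route 2 ($106k), Ember→Route 7 ($54k), Cove→Route 5 ($140k), Nimbus→Route 4 ($56k) — total 106+54+140+56 = $356k.
Next-best assignment: Kestrel→Route 2, Ember→Route 4, Cove→Route 5, Nimbus→Route 7 = $353k.
Swapping Kestrel↔Nimbus (Kestrel→Route 4 $50k, Nimbus→Route 2 $17k) loses 95.

Maximum total: $356k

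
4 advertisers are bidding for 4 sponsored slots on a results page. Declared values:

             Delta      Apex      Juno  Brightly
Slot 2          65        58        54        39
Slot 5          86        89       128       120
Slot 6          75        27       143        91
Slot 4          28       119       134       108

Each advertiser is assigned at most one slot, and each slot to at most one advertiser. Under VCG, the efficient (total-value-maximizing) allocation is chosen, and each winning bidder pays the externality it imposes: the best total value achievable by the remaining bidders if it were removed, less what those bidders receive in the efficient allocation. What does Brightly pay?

Brightly pays $21.

Efficient allocation: Delta→Slot 2 ($65), Apex→Slot 4 ($119), Juno→Slot 6 ($143), Brightly→Slot 5 ($120); total welfare W = $447.
Brightly receives Slot 5 at value $120, so the others get W − 120 = $327.
Without Brightly: best allocation of the remaining 3 bidders over all 4 slots is Delta→Slot 5 ($86), Apex→Slot 4 ($119), Juno→Slot 6 ($143), total $348.
VCG payment = (others' best without Brightly) − (others' welfare with Brightly) = 348 − 327 = $21.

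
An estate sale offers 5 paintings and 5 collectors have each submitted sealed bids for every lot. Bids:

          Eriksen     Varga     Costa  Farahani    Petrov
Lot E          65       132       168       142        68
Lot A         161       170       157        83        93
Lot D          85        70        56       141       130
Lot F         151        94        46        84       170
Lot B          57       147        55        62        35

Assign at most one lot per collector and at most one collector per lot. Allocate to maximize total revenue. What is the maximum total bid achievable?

Treat this as an assignment problem: match each collector to one lot.
Optimal: Eriksen→Lot A ($161), Varga→Lot B ($147), Costa→Lot E ($168), Farahani→Lot D ($141), Petrov→Lot F ($170) — total 161+147+168+141+170 = $787.
Max-entry greedy (repeatedly take the single best remaining cell) gives $706, worse by 81.
Swapping Eriksen↔Varga (Eriksen→Lot B $57, Varga→Lot A $170) loses 81.

Max total: $787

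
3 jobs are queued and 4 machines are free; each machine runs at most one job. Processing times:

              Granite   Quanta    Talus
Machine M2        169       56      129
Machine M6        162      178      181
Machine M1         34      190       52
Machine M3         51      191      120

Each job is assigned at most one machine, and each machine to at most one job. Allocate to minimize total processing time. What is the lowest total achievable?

Min total: 159 min

This is the linear assignment problem.
Optimal: Granite→Machine M3 (51 min), Quanta→Machine M2 (56 min), Talus→Machine M1 (52 min) — total 51+56+52 = 159 min.
Row-greedy (each job in turn takes its cheapest remaining machine) gives 210 min, worse by 51.
Swapping Quanta↔Talus (Quanta→Machine M1 190 min, Talus→Machine M2 129 min) adds 211.
Every other assignment is strictly worse.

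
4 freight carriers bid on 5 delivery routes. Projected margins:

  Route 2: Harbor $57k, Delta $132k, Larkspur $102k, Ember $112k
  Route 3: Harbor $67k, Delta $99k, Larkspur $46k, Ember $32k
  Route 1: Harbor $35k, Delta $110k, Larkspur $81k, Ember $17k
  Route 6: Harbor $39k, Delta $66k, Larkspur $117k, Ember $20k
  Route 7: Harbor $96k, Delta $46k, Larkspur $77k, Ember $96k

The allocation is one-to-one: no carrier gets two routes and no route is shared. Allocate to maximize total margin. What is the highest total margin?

Optimal: Harbor→Route 7 ($96k), Delta→Route 1 ($110k), Larkspur→Route 6 ($117k), Ember→Route 2 ($112k) — total 96+110+117+112 = $435k.
Max-entry greedy (repeatedly take the single best remaining cell) gives $377k, worse by 58.

Max total: $435k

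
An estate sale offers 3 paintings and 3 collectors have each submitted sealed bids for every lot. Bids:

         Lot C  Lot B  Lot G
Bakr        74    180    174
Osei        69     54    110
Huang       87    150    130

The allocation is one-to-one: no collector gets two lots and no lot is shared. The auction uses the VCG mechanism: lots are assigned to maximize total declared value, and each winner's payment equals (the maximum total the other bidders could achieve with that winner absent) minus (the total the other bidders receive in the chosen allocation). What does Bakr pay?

Efficient allocation: Bakr→Lot G ($174), Osei→Lot C ($69), Huang→Lot B ($150); total welfare W = $393.
Bakr receives Lot G at value $174, so the others get W − 174 = $219.
Without Bakr: best allocation of the remaining 2 bidders over all 3 lots is Osei→Lot G ($110), Huang→Lot B ($150), total $260.
VCG payment = (others' best without Bakr) − (others' welfare with Bakr) = 260 − 219 = $41.

Bakr pays $41.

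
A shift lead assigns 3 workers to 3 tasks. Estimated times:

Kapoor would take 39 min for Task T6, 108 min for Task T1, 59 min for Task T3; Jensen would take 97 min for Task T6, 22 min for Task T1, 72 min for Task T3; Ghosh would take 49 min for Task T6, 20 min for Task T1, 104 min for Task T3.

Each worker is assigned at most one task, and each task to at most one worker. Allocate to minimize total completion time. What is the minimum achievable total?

Optimal: Kapoor→Task T3 (59 min), Jensen→Task T1 (22 min), Ghosh→Task T6 (49 min) — total 59+22+49 = 130 min.
Row-greedy (each worker in turn takes its cheapest remaining task) gives 165 min, worse by 35.
Next-best assignment: Kapoor→Task T6, Jensen→Task T3, Ghosh→Task T1 = 131 min.

Minimum total: 130 min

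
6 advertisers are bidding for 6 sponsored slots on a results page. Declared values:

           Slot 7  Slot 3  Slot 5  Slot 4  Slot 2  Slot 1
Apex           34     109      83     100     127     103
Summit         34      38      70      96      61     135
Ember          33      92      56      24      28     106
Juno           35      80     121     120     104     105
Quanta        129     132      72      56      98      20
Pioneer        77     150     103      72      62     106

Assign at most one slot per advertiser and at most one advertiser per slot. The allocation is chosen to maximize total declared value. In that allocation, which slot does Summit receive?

Summit receives Slot 4.

Optimal: Apex→Slot 2 ($127), Summit→Slot 4 ($96), Ember→Slot 1 ($106), Juno→Slot 5 ($121), Quanta→Slot 7 ($129), Pioneer→Slot 3 ($150) — total 127+96+106+121+129+150 = $729.
Max-entry greedy (repeatedly take the single best remaining cell) gives $686, worse by 43.
Next-best assignment: Apex→Slot 2, Summit→Slot 1, Ember→Slot 5, Juno→Slot 4, Quanta→Slot 7, Pioneer→Slot 3 = $717.
Summit's own top slot is Slot 1 ($135), but forcing Summit→Slot 1 and reassigning the rest optimally gives only $717 — worse by 12.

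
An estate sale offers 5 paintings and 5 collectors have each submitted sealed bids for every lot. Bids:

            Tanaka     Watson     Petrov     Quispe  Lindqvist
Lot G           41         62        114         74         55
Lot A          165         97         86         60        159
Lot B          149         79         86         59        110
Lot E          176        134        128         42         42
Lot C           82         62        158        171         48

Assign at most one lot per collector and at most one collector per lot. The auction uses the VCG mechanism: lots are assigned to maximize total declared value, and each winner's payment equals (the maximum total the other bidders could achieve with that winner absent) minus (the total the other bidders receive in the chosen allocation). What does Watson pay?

Efficient allocation: Tanaka→Lot B ($149), Watson→Lot E ($134), Petrov→Lot G ($114), Quispe→Lot C ($171), Lindqvist→Lot A ($159); total welfare W = $727.
Watson receives Lot E at value $134, so the others get W − 134 = $593.
Without Watson: best allocation of the remaining 4 bidders over all 5 lots is Tanaka→Lot E ($176), Petrov→Lot G ($114), Quispe→Lot C ($171), Lindqvist→Lot A ($159), total $620.
VCG payment = (others' best without Watson) − (others' welfare with Watson) = 620 − 593 = $27.

Watson pays $27.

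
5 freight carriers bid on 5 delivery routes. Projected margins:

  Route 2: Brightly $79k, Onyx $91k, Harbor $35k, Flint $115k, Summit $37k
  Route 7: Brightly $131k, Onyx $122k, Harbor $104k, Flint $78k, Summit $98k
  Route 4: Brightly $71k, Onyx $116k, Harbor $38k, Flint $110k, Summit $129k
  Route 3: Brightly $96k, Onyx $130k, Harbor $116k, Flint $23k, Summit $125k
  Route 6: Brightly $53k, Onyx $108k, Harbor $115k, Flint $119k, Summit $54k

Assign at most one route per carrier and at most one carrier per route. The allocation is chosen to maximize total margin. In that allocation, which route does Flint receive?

Optimal: Brightly→Route 7 ($131k), Onyx→Route 3 ($130k), Harbor→Route 6 ($115k), Flint→Route 2 ($115k), Summit→Route 4 ($129k) — total 131+130+115+115+129 = $620k.
Max-entry greedy (repeatedly take the single best remaining cell) gives $544k, worse by 76.
Every other assignment is strictly worse.
Flint's own top route is Route 6 ($119k), but forcing Flint→Route 6 and reassigning the rest optimally gives only $586k — worse by 34.

Flint receives Route 2.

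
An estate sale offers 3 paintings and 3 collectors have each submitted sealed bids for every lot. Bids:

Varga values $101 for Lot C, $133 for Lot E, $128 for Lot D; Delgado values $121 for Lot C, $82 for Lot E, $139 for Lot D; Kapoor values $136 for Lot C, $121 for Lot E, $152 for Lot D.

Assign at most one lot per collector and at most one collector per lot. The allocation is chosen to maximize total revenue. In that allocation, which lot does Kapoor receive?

Optimal: Varga→Lot E ($133), Delgado→Lot D ($139), Kapoor→Lot C ($136) — total 133+139+136 = $408.
Max-entry greedy (repeatedly take the single best remaining cell) gives $406, worse by 2.
Swapping Delgado↔Kapoor (Delgado→Lot C $121, Kapoor→Lot D $152) loses 2.
No other one-to-one assignment exceeds $408.
Kapoor's own top lot is Lot D ($152), but forcing Kapoor→Lot D and reassigning the rest optimally gives only $406 — worse by 2.

Kapoor receives Lot C.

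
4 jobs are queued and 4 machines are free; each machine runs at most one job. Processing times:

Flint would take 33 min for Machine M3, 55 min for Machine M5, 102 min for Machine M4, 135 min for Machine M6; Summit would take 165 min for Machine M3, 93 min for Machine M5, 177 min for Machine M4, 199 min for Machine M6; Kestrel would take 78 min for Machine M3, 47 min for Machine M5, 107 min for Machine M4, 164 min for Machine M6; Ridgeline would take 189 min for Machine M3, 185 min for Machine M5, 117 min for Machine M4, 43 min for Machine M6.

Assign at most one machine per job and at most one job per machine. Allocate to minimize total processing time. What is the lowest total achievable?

This is the linear assignment problem.
Optimal: Flint→Machine M3 (33 min), Summit→Machine M5 (93 min), Kestrel→Machine M4 (107 min), Ridgeline→Machine M6 (43 min) — total 33+93+107+43 = 276 min.
Min-entry greedy (repeatedly take the single cheapest remaining cell) gives 300 min, worse by 24.

Min total: 276 min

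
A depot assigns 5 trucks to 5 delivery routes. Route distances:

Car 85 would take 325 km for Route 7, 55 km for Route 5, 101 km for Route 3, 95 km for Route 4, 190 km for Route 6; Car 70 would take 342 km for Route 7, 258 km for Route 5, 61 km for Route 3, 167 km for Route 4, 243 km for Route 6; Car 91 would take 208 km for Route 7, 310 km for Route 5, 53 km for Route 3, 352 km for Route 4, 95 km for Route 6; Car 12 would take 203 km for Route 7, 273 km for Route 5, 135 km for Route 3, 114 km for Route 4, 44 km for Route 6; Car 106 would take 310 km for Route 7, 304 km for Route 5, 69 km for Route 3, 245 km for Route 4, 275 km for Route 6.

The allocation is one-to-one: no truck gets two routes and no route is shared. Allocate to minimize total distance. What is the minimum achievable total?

Treat this as an assignment problem: match each truck to one route.
Optimal: Car 85→Route 5 (55 km), Car 70→Route 4 (167 km), Car 91→Route 7 (208 km), Car 12→Route 6 (44 km), Car 106→Route 3 (69 km) — total 55+167+208+44+69 = 543 km.
Column-greedy (each route in turn goes to its cheapest remaining truck) gives 753 km, worse by 210.
Next-best assignment: Car 85→Route 5, Car 70→Route 4, Car 91→Route 6, Car 12→Route 7, Car 106→Route 3 = 589 km.

Min total: 543 km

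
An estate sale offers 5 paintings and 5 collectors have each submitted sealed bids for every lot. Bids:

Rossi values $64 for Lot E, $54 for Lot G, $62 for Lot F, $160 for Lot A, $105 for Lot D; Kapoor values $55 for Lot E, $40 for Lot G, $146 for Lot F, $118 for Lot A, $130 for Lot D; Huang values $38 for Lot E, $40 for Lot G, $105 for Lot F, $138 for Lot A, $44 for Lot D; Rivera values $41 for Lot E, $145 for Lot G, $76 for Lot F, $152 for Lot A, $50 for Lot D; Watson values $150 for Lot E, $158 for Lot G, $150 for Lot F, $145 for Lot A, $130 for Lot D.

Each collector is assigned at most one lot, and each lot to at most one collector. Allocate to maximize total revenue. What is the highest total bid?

This is the linear assignment problem.
Optimal: Rossi→Lot A ($160), Kapoor→Lot D ($130), Huang→Lot F ($105), Rivera→Lot G ($145), Watson→Lot E ($150) — total 160+130+105+145+150 = $690.
Checked against all permutations: $690 is optimal.

Max total: $690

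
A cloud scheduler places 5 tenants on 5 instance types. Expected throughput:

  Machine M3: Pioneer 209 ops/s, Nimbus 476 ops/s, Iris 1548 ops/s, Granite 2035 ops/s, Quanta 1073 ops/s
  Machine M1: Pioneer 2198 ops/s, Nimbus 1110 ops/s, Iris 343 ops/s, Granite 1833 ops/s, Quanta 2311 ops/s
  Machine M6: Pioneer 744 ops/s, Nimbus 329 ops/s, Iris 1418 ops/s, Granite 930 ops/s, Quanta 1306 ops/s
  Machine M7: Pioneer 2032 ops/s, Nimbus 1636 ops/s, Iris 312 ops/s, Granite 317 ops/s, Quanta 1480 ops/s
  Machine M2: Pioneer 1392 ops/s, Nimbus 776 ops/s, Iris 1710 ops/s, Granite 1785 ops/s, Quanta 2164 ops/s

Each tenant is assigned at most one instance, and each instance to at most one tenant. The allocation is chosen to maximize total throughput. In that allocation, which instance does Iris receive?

Treat this as an assignment problem: match each tenant to one instance.
Optimal: Pioneer→Machine M1 (2198 ops/s), Nimbus→Machine M7 (1636 ops/s), Iris→Machine M6 (1418 ops/s), Granite→Machine M3 (2035 ops/s), Quanta→Machine M2 (2164 ops/s) — total 2198+1636+1418+2035+2164 = 9451 ops/s.
Iris's own top instance is Machine M2 (1710 ops/s), but forcing Iris→Machine M2 and reassigning the rest optimally gives only 8885 ops/s — worse by 566.

Iris receives Machine M6.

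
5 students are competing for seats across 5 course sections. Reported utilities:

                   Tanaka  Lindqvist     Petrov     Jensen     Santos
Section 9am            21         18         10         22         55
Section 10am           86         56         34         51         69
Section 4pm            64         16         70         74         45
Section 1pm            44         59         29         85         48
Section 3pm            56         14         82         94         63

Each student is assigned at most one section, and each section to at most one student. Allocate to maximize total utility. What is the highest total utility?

Max total: 364 points

This is a one-to-one assignment (maximum-weight bipartite matching).
Optimal: Tanaka→Section 10am (86 points), Lindqvist→Section 1pm (59 points), Petrov→Section 4pm (70 points), Jensen→Section 3pm (94 points), Santos→Section 9am (55 points) — total 86+59+70+94+55 = 364 points.
Row-greedy (each student in turn takes its best remaining section) gives 356 points, worse by 8.
Swapping Jensen↔Santos (Jensen→Section 9am 22 points, Santos→Section 3pm 63 points) loses 64.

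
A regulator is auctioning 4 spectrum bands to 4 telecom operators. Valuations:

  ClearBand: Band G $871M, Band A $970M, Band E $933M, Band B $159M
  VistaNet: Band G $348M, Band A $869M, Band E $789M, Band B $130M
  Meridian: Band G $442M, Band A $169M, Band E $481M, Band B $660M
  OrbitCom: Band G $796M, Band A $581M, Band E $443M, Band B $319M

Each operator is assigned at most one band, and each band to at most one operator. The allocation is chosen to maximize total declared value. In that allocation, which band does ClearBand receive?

ClearBand receives Band E.

This is the linear assignment problem.
Optimal: ClearBand→Band E ($933M), VistaNet→Band A ($869M), Meridian→Band B ($660M), OrbitCom→Band G ($796M) — total 933+869+660+796 = $3258M.
Max-entry greedy (repeatedly take the single best remaining cell) gives $3215M, worse by 43.
Next-best assignment: ClearBand→Band A, VistaNet→Band E, Meridian→Band B, OrbitCom→Band G = $3215M.
Swapping ClearBand↔VistaNet (ClearBand→Band A $970M, VistaNet→Band E $789M) loses 43.
ClearBand's own top band is Band A ($970M), but forcing ClearBand→Band A and reassigning the rest optimally gives only $3215M — worse by 43.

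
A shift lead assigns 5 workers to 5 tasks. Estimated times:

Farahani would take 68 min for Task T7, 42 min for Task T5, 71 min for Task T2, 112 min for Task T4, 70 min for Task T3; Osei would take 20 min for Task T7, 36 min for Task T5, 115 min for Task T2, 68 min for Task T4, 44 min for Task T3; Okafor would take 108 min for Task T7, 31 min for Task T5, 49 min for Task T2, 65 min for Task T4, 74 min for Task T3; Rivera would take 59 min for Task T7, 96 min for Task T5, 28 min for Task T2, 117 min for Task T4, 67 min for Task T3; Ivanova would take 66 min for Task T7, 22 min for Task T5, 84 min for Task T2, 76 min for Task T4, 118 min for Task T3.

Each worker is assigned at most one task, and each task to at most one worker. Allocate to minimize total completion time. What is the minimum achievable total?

Treat this as an assignment problem: match each worker to one task.
Optimal: Farahani→Task T3 (70 min), Osei→Task T7 (20 min), Okafor→Task T4 (65 min), Rivera→Task T2 (28 min), Ivanova→Task T5 (22 min) — total 70+20+65+28+22 = 205 min.
Row-greedy (each worker in turn takes its cheapest remaining task) gives 254 min, worse by 49.
Swapping Okafor↔Farahani (Okafor→Task T3 74 min, Farahani→Task T4 112 min) adds 51.

Minimum total: 205 min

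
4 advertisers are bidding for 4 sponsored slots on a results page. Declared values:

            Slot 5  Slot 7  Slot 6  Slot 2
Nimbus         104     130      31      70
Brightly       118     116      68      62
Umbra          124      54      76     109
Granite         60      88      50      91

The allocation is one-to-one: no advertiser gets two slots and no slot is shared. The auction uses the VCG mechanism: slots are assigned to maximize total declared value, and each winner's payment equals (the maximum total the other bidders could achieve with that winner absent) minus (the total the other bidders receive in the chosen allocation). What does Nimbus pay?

Nimbus pays $46.

Efficient allocation: Nimbus→Slot 7 ($130), Brightly→Slot 5 ($118), Umbra→Slot 6 ($76), Granite→Slot 2 ($91); total welfare W = $415.
Nimbus receives Slot 7 at value $130, so the others get W − 130 = $285.
Without Nimbus: best allocation of the remaining 3 bidders over all 4 slots is Brightly→Slot 7 ($116), Umbra→Slot 5 ($124), Granite→Slot 2 ($91), total $331.
VCG payment = (others' best without Nimbus) − (others' welfare with Nimbus) = 331 − 285 = $46.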